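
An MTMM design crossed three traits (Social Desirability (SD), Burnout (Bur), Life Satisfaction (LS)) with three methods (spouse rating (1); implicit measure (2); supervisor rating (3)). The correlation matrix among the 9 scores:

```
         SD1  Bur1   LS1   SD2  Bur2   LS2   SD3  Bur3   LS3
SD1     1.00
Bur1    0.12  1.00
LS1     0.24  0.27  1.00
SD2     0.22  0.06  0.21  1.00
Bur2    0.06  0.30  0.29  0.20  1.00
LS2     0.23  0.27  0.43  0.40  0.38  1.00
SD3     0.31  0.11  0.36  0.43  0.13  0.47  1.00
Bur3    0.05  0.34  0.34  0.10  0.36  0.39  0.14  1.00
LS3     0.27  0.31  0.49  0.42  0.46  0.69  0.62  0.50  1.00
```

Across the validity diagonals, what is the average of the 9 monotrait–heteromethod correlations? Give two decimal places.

Convergent values: 0.22, 0.31, 0.43, 0.30, 0.34, 0.36, 0.43, 0.49, 0.69; mean = 3.57/9 = 0.40.

0.40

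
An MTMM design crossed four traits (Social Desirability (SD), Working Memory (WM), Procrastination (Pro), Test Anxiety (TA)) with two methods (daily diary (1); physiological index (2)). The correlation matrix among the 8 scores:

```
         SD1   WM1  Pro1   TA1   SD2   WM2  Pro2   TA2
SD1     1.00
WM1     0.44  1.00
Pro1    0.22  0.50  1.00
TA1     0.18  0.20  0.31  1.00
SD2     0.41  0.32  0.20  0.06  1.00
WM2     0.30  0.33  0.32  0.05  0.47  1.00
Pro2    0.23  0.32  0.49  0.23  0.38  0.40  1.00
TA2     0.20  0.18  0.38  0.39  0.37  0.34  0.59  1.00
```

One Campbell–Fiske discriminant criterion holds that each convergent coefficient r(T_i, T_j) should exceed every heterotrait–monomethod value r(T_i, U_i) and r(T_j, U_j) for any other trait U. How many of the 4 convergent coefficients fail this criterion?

4

Convergent coefficients and their comparison sets:
SD (methods 1·2): 0.41 vs {0.44, 0.47, 0.22, 0.38, 0.18, 0.37} → fail.
WM (methods 1·2): 0.33 vs {0.44, 0.47, 0.50, 0.40, 0.20, 0.34} → fail.
Pro (methods 1·2): 0.49 vs {0.22, 0.38, 0.50, 0.40, 0.31, 0.59} → fail.
TA (methods 1·2): 0.39 vs {0.18, 0.37, 0.20, 0.34, 0.31, 0.59} → fail.
4 of 4 fail.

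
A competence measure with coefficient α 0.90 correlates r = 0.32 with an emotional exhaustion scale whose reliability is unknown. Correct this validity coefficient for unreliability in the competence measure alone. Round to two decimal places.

Single correction: r_c = r_obs / √r_xx = 0.32 / √0.90 = 0.32 / 0.9487 ≈ 0.34.

0.34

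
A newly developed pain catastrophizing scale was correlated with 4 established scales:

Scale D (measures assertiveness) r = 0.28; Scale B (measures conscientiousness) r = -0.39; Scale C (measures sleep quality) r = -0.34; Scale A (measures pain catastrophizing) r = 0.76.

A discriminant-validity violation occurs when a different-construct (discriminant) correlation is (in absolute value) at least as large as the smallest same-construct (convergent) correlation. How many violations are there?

0

Convergent (same construct = pain catastrophizing): Scale A.
Smallest convergent = 0.76. Discriminant |r|: 0.28, 0.39, 0.34; count ≥ 0.76 → 0.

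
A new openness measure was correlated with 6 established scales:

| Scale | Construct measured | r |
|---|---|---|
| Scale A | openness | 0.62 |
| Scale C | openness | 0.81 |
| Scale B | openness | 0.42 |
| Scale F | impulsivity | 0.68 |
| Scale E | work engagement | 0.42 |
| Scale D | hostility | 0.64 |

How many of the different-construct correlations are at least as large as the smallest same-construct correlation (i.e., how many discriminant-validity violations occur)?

Convergent (same construct = openness): Scale A, Scale C, Scale B.
Smallest convergent = 0.42. Discriminant values: 0.68, 0.42, 0.64; count ≥ 0.42 → 3.

3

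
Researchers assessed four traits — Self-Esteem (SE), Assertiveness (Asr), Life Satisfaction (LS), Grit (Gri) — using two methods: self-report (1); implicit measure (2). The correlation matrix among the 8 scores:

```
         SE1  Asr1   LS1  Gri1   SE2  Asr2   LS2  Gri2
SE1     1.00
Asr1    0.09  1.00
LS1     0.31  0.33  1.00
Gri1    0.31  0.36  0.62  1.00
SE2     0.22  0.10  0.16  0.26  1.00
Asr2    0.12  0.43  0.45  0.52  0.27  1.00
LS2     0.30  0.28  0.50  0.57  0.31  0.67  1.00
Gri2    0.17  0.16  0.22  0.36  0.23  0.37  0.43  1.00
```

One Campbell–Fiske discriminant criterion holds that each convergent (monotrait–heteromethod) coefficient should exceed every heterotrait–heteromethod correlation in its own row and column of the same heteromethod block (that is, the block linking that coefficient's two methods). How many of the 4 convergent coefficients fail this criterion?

4

Checking each validity diagonal entry against its comparison values:
SE (methods 1·2): 0.22 vs {0.12, 0.10, 0.30, 0.16, 0.17, 0.26} → fail.
Asr (methods 1·2): 0.43 vs {0.10, 0.12, 0.28, 0.45, 0.16, 0.52} → fail.
LS (methods 1·2): 0.50 vs {0.16, 0.30, 0.45, 0.28, 0.22, 0.57} → fail.
Gri (methods 1·2): 0.36 vs {0.26, 0.17, 0.52, 0.16, 0.57, 0.22} → fail.
4 of 4 fail.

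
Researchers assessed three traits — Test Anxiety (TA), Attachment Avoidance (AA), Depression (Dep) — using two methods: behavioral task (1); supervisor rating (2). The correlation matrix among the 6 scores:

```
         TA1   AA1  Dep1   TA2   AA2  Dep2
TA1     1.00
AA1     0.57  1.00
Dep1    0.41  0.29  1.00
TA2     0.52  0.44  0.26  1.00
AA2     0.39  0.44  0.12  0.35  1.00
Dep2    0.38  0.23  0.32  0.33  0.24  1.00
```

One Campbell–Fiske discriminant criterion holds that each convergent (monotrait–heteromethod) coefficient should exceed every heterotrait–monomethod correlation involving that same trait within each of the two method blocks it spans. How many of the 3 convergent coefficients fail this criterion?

3

Each convergent coefficient versus the relevant comparison correlations:
TA (methods 1·2): 0.52 vs {0.57, 0.35, 0.41, 0.33} → fail.
AA (methods 1·2): 0.44 vs {0.57, 0.35, 0.29, 0.24} → fail.
Dep (methods 1·2): 0.32 vs {0.41, 0.33, 0.29, 0.24} → fail.
3 of 3 fail.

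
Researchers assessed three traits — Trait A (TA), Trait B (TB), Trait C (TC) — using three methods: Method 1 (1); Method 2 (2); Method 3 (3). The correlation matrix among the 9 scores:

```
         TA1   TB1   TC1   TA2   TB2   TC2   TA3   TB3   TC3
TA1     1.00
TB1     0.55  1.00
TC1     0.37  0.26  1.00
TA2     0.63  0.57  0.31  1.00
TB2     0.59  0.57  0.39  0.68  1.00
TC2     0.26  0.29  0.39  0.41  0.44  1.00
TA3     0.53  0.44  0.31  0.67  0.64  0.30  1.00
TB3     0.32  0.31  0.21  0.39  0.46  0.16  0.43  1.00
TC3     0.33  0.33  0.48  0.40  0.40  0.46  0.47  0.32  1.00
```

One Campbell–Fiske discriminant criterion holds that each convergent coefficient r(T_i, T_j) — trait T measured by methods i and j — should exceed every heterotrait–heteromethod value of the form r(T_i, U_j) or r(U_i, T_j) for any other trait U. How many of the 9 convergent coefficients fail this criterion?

4

Each convergent coefficient versus the relevant comparison correlations:
TA (methods 1·2): 0.63 vs {0.59, 0.57, 0.26, 0.31} → pass.
TA (methods 1·3): 0.53 vs {0.32, 0.44, 0.33, 0.31} → pass.
TA (methods 2·3): 0.67 vs {0.39, 0.64, 0.40, 0.30} → pass.
TB (methods 1·2): 0.57 vs {0.57, 0.59, 0.29, 0.39} → fail.
TB (methods 1·3): 0.31 vs {0.44, 0.32, 0.33, 0.21} → fail.
TB (methods 2·3): 0.46 vs {0.64, 0.39, 0.40, 0.16} → fail.
TC (methods 1·2): 0.39 vs {0.31, 0.26, 0.39, 0.29} → fail.
TC (methods 1·3): 0.48 vs {0.31, 0.33, 0.21, 0.33} → pass.
TC (methods 2·3): 0.46 vs {0.30, 0.40, 0.16, 0.40} → pass.
4 of 9 fail.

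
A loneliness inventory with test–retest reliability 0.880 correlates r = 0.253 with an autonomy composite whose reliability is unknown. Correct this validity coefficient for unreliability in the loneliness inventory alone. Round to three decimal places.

Single correction: r_c = r_obs / √r_xx = 0.253 / √0.880 = 0.253 / 0.9381 ≈ 0.270.

0.270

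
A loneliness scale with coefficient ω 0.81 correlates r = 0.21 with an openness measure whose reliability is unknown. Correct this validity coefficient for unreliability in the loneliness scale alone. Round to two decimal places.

Single correction: r_c = r_obs / √r_xx = 0.21 / √0.81 = 0.21 / 0.9000 ≈ 0.23.

0.23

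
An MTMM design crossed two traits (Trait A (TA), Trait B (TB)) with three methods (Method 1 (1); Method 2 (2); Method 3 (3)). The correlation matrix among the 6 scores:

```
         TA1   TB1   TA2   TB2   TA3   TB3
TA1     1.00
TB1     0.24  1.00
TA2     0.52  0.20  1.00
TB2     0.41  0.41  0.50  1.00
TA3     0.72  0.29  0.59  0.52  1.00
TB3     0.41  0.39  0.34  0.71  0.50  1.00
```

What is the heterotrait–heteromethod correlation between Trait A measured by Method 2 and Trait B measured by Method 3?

0.34

Different traits and methods: r(TA2, TB3) = 0.34.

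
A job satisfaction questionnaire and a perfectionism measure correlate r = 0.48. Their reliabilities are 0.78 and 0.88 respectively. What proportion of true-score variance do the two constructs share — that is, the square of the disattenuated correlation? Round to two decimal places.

0.34

Disattenuated r = 0.48 / √(0.78 × 0.88) = 0.48 / 0.8285 = 0.5794.
Shared true-score variance = 0.5794² = 0.3357 ≈ 0.34.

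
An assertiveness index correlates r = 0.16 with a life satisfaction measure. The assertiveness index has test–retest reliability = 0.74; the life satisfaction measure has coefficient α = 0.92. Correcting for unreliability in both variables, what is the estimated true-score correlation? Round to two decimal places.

0.19

r_true = r_obs / √(r_xx · r_yy) = 0.16 / √(0.74 × 0.92) = 0.16 / √0.6808 = 0.16 / 0.8251 ≈ 0.19.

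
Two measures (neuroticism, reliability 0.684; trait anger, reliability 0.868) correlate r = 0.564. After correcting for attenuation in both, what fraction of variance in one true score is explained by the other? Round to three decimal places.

Disattenuated r = 0.564 / √(0.684 × 0.868) = 0.564 / 0.7705 = 0.7320.
Shared true-score variance = 0.7320² = 0.5358 ≈ 0.536.

0.536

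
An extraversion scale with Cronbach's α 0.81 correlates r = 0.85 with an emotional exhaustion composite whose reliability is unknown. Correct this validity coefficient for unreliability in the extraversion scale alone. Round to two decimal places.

Single correction: r_c = r_obs / √r_xx = 0.85 / √0.81 = 0.85 / 0.9000 ≈ 0.94.

0.94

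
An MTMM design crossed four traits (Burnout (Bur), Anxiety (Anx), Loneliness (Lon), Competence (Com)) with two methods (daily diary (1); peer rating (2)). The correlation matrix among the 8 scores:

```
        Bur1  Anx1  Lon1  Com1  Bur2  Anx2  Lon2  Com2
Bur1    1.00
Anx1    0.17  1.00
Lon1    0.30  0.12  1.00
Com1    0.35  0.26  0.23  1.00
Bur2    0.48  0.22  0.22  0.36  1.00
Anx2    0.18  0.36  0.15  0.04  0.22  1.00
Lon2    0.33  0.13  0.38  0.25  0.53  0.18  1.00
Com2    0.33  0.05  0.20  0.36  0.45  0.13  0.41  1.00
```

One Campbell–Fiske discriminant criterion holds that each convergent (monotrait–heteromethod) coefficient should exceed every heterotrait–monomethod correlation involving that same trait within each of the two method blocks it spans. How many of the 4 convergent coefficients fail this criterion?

Each convergent coefficient versus the relevant comparison correlations:
Bur (methods 1·2): 0.48 vs {0.17, 0.22, 0.30, 0.53, 0.35, 0.45} → fail.
Anx (methods 1·2): 0.36 vs {0.17, 0.22, 0.12, 0.18, 0.26, 0.13} → pass.
Lon (methods 1·2): 0.38 vs {0.30, 0.53, 0.12, 0.18, 0.23, 0.41} → fail.
Com (methods 1·2): 0.36 vs {0.35, 0.45, 0.26, 0.13, 0.23, 0.41} → fail.
3 of 4 fail.

3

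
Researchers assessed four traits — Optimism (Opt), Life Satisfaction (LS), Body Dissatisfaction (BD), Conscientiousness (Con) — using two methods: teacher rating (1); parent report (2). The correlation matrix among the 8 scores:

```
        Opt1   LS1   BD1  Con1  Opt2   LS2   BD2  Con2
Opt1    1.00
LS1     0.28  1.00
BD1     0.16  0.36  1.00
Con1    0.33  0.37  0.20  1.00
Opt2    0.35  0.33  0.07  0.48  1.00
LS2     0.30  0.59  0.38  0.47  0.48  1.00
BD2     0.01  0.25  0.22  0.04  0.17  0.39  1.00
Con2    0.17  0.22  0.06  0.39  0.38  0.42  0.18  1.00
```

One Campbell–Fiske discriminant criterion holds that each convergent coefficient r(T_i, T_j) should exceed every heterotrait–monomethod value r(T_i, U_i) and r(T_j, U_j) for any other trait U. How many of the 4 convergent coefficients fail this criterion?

Convergent coefficients and their comparison sets:
Opt (methods 1·2): 0.35 vs {0.28, 0.48, 0.16, 0.17, 0.33, 0.38} → fail.
LS (methods 1·2): 0.59 vs {0.28, 0.48, 0.36, 0.39, 0.37, 0.42} → pass.
BD (methods 1·2): 0.22 vs {0.16, 0.17, 0.36, 0.39, 0.20, 0.18} → fail.
Con (methods 1·2): 0.39 vs {0.33, 0.38, 0.37, 0.42, 0.20, 0.18} → fail.
3 of 4 fail.

3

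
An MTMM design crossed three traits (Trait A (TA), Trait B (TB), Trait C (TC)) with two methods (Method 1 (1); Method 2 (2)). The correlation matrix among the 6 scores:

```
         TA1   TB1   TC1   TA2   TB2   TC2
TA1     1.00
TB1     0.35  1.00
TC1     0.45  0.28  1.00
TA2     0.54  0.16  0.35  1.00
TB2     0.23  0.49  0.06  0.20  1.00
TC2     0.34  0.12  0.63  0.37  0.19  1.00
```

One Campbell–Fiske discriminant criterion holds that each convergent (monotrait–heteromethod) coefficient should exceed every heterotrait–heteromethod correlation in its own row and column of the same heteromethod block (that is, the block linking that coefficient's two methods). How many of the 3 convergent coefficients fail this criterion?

Convergent coefficients and their comparison sets:
TA (methods 1·2): 0.54 vs {0.23, 0.16, 0.34, 0.35} → pass.
TB (methods 1·2): 0.49 vs {0.16, 0.23, 0.12, 0.06} → pass.
TC (methods 1·2): 0.63 vs {0.35, 0.34, 0.06, 0.12} → pass.
0 of 3 fail.

0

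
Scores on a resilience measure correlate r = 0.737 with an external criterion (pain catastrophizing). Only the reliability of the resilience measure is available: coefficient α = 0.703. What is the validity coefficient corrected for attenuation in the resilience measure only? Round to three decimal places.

Single correction: r_c = r_obs / √r_xx = 0.737 / √0.703 = 0.737 / 0.8385 ≈ 0.879.

0.879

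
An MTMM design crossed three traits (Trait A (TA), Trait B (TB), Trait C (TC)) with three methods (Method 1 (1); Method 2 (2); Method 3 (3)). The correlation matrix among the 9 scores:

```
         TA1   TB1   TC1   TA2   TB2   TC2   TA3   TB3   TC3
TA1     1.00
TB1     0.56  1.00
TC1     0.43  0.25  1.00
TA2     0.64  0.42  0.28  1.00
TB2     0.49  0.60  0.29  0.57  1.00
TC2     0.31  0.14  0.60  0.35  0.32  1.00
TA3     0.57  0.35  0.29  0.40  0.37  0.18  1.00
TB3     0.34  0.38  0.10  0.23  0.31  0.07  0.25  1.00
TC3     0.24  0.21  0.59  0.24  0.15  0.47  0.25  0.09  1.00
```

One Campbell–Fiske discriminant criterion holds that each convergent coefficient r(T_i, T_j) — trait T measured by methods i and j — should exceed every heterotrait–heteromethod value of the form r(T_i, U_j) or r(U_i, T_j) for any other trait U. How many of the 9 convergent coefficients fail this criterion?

Convergent coefficients and their comparison sets:
TA (methods 1·2): 0.64 vs {0.49, 0.42, 0.31, 0.28} → pass.
TA (methods 1·3): 0.57 vs {0.34, 0.35, 0.24, 0.29} → pass.
TA (methods 2·3): 0.40 vs {0.23, 0.37, 0.24, 0.18} → pass.
TB (methods 1·2): 0.60 vs {0.42, 0.49, 0.14, 0.29} → pass.
TB (methods 1·3): 0.38 vs {0.35, 0.34, 0.21, 0.10} → pass.
TB (methods 2·3): 0.31 vs {0.37, 0.23, 0.15, 0.07} → fail.
TC (methods 1·2): 0.60 vs {0.28, 0.31, 0.29, 0.14} → pass.
TC (methods 1·3): 0.59 vs {0.29, 0.24, 0.10, 0.21} → pass.
TC (methods 2·3): 0.47 vs {0.18, 0.24, 0.07, 0.15} → pass.
1 of 9 fail.

1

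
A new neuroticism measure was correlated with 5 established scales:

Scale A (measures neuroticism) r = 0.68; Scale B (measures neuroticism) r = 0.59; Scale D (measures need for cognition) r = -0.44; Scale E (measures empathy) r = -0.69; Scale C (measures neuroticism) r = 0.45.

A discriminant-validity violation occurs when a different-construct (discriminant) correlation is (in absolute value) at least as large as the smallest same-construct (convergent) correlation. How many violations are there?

1

Convergent (same construct = neuroticism): Scale A, Scale B, Scale C.
Smallest convergent = 0.45. Discriminant |r|: 0.44, 0.69; count ≥ 0.45 → 1.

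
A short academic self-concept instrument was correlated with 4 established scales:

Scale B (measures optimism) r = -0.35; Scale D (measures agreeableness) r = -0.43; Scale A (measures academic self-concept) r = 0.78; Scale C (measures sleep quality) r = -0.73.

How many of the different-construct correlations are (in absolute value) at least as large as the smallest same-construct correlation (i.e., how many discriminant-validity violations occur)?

Convergent (same construct = academic self-concept): Scale A.
Smallest convergent = 0.78. Discriminant |r|: 0.35, 0.43, 0.73; count ≥ 0.78 → 0.

0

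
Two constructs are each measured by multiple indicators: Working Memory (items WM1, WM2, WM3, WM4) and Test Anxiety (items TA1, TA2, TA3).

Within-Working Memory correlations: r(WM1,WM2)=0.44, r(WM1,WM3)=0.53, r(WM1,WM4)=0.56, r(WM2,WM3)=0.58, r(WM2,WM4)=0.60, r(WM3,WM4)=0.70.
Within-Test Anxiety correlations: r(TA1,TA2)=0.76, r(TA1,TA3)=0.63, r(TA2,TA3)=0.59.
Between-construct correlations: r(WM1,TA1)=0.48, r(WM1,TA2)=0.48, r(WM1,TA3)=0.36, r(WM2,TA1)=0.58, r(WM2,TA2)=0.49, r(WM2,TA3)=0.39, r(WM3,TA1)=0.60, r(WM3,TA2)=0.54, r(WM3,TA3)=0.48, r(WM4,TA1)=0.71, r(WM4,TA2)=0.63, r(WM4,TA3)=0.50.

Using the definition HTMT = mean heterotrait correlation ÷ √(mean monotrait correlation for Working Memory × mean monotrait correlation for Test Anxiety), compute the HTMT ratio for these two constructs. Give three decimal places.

Mean between = 6.24/12 = 0.5200.
Mean within-WM = 3.41/6 = 0.5683; mean within-TA = 1.98/3 = 0.6600.
Geometric mean = √(0.5683 × 0.6600) = 0.6124.
HTMT = 0.5200 / 0.6124 = 0.849.

0.849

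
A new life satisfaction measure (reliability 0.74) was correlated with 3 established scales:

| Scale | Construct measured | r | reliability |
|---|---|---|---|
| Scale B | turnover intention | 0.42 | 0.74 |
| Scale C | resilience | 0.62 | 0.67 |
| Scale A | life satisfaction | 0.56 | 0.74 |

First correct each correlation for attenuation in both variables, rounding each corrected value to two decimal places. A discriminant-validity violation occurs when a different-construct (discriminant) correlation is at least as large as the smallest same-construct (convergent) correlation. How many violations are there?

1

Disattenuated r (r / √(r_scale · r_new)):
  Scale B (disc): 0.42 / √(0.74·0.74) = 0.57
  Scale C (disc): 0.62 / √(0.67·0.74) = 0.88
  Scale A (conv): 0.56 / √(0.74·0.74) = 0.76
Smallest convergent = 0.76. Discriminant values: 0.57, 0.88; count ≥ 0.76 → 1.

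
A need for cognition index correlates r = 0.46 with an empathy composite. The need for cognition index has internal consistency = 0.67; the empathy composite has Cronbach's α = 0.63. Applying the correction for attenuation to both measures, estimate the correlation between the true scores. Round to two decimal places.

0.71

r_true = r_obs / √(r_xx · r_yy) = 0.46 / √(0.67 × 0.63) = 0.46 / √0.4221 = 0.46 / 0.6497 ≈ 0.71.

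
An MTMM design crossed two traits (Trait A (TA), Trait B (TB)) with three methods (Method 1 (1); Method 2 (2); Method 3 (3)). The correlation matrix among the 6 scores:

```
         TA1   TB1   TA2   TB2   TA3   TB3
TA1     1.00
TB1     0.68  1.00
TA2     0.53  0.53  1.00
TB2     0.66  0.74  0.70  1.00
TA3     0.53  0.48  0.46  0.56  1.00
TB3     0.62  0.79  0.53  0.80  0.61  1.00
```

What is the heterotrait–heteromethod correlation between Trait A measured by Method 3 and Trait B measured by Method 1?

0.48

Different traits and methods: r(TA3, TB1) = 0.48.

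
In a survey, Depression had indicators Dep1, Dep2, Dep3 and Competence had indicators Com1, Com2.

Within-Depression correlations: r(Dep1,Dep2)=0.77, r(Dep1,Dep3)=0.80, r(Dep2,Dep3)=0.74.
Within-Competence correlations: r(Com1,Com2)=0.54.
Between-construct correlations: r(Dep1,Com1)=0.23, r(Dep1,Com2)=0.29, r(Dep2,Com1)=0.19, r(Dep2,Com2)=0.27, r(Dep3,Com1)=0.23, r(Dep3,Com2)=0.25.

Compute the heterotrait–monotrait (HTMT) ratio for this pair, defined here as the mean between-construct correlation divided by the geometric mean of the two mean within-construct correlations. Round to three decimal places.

Mean heterotrait r = 1.46/6 = 0.2433.
Mean within-Dep = 2.31/3 = 0.7700; mean within-Com = 0.54/1 = 0.5400.
Geometric mean = √(0.7700 × 0.5400) = 0.6448.
HTMT = 0.2433 / 0.6448 = 0.377.

0.377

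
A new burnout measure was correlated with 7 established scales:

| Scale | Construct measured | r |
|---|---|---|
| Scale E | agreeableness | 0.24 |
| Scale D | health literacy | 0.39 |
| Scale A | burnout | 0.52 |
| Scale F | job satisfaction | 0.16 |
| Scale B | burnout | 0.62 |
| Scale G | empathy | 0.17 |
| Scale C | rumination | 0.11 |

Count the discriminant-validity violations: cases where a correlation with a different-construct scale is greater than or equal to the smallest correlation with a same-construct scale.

Convergent (same construct = burnout): Scale A, Scale B.
Smallest convergent = 0.52. Discriminant values: 0.24, 0.39, 0.16, 0.17, 0.11; count ≥ 0.52 → 0.

0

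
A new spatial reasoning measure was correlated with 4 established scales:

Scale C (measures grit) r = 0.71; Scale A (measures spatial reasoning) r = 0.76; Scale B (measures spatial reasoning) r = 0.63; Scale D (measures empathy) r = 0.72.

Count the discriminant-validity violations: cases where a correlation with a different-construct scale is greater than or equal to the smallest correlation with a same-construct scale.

2

Convergent (same construct = spatial reasoning): Scale A, Scale B.
Smallest convergent = 0.63. Discriminant values: 0.71, 0.72; count ≥ 0.63 → 2.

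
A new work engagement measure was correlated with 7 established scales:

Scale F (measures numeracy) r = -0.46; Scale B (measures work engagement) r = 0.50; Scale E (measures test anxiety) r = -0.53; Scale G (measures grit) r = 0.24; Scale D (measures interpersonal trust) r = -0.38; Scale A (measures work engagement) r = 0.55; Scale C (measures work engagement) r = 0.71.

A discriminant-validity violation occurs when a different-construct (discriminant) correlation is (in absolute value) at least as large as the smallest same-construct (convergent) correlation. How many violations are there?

1

Convergent (same construct = work engagement): Scale B, Scale A, Scale C.
Smallest convergent = 0.50. Discriminant |r|: 0.46, 0.53, 0.24, 0.38; count ≥ 0.50 → 1.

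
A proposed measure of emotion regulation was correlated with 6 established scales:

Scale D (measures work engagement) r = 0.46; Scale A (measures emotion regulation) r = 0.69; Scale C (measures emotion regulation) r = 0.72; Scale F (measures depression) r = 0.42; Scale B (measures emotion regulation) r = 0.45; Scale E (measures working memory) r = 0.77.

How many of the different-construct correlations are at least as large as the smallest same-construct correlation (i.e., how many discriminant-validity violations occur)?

2

Convergent (same construct = emotion regulation): Scale A, Scale C, Scale B.
Smallest convergent = 0.45. Discriminant values: 0.46, 0.42, 0.77; count ≥ 0.45 → 2.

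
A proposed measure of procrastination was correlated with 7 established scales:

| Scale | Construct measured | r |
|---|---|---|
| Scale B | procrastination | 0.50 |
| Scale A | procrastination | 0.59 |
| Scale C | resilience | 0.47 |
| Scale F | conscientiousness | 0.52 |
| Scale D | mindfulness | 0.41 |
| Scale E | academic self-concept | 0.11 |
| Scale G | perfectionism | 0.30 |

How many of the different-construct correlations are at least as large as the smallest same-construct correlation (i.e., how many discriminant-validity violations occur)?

Convergent (same construct = procrastination): Scale B, Scale A.
Smallest convergent = 0.50. Discriminant values: 0.47, 0.52, 0.41, 0.11, 0.30; count ≥ 0.50 → 1.

1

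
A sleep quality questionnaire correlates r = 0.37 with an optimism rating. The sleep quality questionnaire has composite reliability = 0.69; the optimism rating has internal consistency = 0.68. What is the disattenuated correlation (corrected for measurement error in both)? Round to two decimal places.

r_true = r_obs / √(r_xx · r_yy) = 0.37 / √(0.69 × 0.68) = 0.37 / √0.4692 = 0.37 / 0.6850 ≈ 0.54.

0.54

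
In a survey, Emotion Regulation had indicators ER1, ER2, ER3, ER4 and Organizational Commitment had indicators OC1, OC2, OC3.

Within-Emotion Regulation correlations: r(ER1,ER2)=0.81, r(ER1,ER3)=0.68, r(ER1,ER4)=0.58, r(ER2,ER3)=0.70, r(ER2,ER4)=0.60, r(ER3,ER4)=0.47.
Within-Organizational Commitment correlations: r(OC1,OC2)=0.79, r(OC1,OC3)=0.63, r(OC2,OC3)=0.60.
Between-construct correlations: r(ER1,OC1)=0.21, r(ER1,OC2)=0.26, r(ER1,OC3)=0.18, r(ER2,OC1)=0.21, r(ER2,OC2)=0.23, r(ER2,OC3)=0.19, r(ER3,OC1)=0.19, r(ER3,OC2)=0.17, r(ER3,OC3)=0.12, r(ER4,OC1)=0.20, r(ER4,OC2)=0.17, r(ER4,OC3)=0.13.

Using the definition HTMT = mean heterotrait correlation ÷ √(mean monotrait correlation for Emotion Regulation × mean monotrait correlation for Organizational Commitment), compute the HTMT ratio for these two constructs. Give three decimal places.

0.287

Mean between = 2.26/12 = 0.1883.
Mean within-ER = 3.84/6 = 0.6400; mean within-OC = 2.02/3 = 0.6733.
Geometric mean = √(0.6400 × 0.6733) = 0.6564.
HTMT = 0.1883 / 0.6564 = 0.287.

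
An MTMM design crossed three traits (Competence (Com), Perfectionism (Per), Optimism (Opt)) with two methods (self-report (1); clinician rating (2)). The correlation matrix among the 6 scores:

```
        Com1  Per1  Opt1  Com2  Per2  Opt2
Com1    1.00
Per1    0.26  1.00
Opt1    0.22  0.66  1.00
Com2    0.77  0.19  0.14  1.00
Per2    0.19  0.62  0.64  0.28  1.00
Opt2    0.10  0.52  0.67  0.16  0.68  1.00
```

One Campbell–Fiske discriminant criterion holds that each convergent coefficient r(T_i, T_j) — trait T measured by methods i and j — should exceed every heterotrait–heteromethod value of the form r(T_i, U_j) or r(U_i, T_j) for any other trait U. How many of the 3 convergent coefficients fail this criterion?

1

Convergent coefficients and their comparison sets:
Com (methods 1·2): 0.77 vs {0.19, 0.19, 0.10, 0.14} → pass.
Per (methods 1·2): 0.62 vs {0.19, 0.19, 0.52, 0.64} → fail.
Opt (methods 1·2): 0.67 vs {0.14, 0.10, 0.64, 0.52} → pass.
1 of 3 fail.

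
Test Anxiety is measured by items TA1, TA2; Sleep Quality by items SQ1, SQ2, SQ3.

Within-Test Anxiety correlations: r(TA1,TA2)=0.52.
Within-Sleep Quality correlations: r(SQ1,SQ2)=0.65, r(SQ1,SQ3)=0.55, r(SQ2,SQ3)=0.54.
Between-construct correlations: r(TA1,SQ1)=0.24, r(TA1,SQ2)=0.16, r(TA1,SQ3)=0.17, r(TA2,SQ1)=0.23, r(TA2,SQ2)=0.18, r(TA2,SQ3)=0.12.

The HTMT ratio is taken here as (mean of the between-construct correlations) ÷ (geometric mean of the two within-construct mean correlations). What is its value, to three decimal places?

Mean heterotrait r = 1.10/6 = 0.1833.
Mean within-TA = 0.52/1 = 0.5200; mean within-SQ = 1.74/3 = 0.5800.
Geometric mean = √(0.5200 × 0.5800) = 0.5492.
HTMT = 0.1833 / 0.5492 = 0.334.

0.334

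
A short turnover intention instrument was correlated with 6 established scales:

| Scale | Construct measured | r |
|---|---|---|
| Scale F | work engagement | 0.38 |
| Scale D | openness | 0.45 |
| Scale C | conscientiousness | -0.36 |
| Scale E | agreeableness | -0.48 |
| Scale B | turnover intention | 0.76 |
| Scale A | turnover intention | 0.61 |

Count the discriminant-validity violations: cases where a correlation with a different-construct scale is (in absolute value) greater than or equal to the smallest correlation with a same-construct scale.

Convergent (same construct = turnover intention): Scale B, Scale A.
Smallest convergent = 0.61. Discriminant |r|: 0.38, 0.45, 0.36, 0.48; count ≥ 0.61 → 0.

0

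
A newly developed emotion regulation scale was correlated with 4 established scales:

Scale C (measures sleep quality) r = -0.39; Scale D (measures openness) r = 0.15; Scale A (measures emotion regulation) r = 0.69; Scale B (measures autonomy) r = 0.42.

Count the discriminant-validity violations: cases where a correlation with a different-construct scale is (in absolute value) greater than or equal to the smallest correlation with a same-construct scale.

Convergent (same construct = emotion regulation): Scale A.
Smallest convergent = 0.69. Discriminant |r|: 0.39, 0.15, 0.42; count ≥ 0.69 → 0.

0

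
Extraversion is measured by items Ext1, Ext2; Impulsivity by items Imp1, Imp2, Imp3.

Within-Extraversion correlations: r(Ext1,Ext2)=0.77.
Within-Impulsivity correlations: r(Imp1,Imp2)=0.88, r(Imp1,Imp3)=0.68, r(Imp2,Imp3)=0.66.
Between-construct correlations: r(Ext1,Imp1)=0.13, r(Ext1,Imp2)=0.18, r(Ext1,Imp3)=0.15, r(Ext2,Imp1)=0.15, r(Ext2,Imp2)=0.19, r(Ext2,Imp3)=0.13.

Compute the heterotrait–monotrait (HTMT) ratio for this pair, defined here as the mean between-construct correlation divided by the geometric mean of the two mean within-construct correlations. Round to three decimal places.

Mean heterotrait r = 0.93/6 = 0.1550.
Mean within-Ext = 0.77/1 = 0.7700; mean within-Imp = 2.22/3 = 0.7400.
Geometric mean = √(0.7700 × 0.7400) = 0.7549.
HTMT = 0.1550 / 0.7549 = 0.205.

0.205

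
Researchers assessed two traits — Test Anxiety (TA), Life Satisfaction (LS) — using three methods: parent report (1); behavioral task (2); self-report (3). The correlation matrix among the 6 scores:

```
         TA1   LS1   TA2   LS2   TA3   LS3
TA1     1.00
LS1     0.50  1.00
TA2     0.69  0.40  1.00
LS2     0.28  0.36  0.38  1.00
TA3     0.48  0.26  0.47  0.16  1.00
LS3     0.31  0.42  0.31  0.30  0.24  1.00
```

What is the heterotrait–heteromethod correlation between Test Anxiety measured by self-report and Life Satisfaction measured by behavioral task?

0.16

Different traits and methods: r(TA3, LS2) = 0.16.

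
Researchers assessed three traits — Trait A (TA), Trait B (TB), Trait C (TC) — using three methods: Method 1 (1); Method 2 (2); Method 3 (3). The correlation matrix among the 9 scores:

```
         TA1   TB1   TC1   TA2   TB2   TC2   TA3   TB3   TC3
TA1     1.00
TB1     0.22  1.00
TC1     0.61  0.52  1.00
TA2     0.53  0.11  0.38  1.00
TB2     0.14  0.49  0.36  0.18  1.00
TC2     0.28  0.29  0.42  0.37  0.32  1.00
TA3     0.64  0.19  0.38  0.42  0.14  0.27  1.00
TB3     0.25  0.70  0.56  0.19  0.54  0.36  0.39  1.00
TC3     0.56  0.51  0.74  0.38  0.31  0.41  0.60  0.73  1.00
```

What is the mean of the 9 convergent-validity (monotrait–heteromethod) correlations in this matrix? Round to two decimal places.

0.54

Convergent values: 0.53, 0.64, 0.42, 0.49, 0.70, 0.54, 0.42, 0.74, 0.41; mean = 4.89/9 = 0.54.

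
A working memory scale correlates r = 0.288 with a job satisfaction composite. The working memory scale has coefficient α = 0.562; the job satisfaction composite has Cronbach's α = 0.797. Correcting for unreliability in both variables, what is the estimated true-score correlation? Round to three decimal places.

0.430

r_true = r_obs / √(r_xx · r_yy) = 0.288 / √(0.562 × 0.797) = 0.288 / √0.447914 = 0.288 / 0.6693 ≈ 0.430.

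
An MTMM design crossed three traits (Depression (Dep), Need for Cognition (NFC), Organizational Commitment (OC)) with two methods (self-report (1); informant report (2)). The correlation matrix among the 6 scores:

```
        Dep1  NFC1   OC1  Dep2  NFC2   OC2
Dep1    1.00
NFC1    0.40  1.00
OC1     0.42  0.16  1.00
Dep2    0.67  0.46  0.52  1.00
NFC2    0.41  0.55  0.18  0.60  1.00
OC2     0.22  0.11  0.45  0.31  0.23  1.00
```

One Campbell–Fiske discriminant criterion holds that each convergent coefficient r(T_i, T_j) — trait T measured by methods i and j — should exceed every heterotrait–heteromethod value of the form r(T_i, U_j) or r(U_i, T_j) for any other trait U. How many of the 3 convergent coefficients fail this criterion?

1

Each convergent coefficient versus the relevant comparison correlations:
Dep (methods 1·2): 0.67 vs {0.41, 0.46, 0.22, 0.52} → pass.
NFC (methods 1·2): 0.55 vs {0.46, 0.41, 0.11, 0.18} → pass.
OC (methods 1·2): 0.45 vs {0.52, 0.22, 0.18, 0.11} → fail.
1 of 3 fail.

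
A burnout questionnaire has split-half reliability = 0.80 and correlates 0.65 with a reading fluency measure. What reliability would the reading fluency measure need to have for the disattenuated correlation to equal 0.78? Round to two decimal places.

r_true = r_obs / √(r_xx · r_yy) ⇒ 0.78 = 0.65 / √(0.80 · r_yy).
√(0.80 · r_yy) = 0.65 / 0.78 = 0.8333; 0.80 · r_yy = 0.6944; r_yy = 0.6944 / 0.80 ≈ 0.87.

0.87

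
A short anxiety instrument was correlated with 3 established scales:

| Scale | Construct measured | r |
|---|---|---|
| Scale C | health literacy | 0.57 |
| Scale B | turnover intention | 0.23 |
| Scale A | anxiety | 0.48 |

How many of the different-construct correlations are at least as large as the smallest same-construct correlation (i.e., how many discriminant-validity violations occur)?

1

Convergent (same construct = anxiety): Scale A.
Smallest convergent = 0.48. Discriminant values: 0.57, 0.23; count ≥ 0.48 → 1.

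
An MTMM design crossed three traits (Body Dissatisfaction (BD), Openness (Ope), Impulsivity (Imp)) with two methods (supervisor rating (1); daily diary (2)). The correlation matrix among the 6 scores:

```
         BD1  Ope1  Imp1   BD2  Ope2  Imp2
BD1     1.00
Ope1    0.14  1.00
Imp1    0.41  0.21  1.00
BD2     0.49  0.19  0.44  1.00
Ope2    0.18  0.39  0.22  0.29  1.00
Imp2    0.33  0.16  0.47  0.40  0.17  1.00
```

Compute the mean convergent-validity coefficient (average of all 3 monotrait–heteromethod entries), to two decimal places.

Convergent values: 0.49, 0.39, 0.47; mean = 1.35/3 = 0.45.

0.45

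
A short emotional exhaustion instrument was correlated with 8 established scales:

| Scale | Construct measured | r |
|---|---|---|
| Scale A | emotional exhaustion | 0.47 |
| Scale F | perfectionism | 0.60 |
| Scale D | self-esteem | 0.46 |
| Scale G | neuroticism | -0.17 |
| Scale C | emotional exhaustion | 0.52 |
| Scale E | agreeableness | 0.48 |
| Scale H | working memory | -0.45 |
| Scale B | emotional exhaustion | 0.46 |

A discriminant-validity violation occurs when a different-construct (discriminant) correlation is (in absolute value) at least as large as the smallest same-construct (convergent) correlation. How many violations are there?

3

Convergent (same construct = emotional exhaustion): Scale A, Scale C, Scale B.
Smallest convergent = 0.46. Discriminant |r|: 0.60, 0.46, 0.17, 0.48, 0.45; count ≥ 0.46 → 3.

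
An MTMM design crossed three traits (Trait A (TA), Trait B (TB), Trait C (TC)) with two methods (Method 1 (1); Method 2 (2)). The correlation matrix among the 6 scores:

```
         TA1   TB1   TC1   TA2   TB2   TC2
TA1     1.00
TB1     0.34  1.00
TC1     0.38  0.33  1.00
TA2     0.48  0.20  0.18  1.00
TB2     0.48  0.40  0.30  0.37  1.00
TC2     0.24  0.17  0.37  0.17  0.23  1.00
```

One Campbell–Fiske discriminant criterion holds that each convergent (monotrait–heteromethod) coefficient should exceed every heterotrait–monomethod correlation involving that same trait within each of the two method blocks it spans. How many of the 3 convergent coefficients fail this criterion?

1

Checking each validity diagonal entry against its comparison values:
TA (methods 1·2): 0.48 vs {0.34, 0.37, 0.38, 0.17} → pass.
TB (methods 1·2): 0.40 vs {0.34, 0.37, 0.33, 0.23} → pass.
TC (methods 1·2): 0.37 vs {0.38, 0.17, 0.33, 0.23} → fail.
1 of 3 fail.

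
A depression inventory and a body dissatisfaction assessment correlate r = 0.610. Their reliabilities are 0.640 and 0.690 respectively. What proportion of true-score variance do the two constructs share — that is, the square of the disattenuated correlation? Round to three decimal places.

0.843

Disattenuated r = 0.610 / √(0.640 × 0.690) = 0.610 / 0.6645 = 0.9180.
Shared true-score variance = 0.9180² = 0.8427 ≈ 0.843.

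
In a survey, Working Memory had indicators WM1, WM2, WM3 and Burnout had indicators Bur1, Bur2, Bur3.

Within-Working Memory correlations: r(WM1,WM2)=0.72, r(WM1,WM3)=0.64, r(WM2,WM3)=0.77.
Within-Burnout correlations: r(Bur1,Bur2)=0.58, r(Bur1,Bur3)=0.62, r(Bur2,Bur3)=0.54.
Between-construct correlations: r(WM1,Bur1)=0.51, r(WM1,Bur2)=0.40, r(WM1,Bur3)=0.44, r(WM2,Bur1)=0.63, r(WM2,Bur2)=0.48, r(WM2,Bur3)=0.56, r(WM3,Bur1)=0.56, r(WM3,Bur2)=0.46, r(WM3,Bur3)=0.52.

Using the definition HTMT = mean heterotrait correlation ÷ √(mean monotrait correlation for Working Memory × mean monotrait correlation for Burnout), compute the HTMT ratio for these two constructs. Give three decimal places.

Mean between = 4.56/9 = 0.5067.
Mean within-WM = 2.13/3 = 0.7100; mean within-Bur = 1.74/3 = 0.5800.
Geometric mean = √(0.7100 × 0.5800) = 0.6417.
HTMT = 0.5067 / 0.6417 = 0.790.

0.790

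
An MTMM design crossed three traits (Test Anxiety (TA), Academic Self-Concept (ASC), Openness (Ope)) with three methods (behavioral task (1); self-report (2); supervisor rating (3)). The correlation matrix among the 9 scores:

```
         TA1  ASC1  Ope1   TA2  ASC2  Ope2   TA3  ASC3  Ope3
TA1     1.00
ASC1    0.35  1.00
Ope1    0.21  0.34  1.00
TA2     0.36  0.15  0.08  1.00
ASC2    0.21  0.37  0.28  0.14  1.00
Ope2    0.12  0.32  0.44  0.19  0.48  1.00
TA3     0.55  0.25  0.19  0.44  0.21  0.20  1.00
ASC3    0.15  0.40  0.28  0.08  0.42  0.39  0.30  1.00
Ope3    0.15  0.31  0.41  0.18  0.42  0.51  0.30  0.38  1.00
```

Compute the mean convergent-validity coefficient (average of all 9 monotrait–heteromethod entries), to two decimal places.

0.43

Convergent values: 0.36, 0.55, 0.44, 0.37, 0.40, 0.42, 0.44, 0.41, 0.51; mean = 3.90/9 = 0.43.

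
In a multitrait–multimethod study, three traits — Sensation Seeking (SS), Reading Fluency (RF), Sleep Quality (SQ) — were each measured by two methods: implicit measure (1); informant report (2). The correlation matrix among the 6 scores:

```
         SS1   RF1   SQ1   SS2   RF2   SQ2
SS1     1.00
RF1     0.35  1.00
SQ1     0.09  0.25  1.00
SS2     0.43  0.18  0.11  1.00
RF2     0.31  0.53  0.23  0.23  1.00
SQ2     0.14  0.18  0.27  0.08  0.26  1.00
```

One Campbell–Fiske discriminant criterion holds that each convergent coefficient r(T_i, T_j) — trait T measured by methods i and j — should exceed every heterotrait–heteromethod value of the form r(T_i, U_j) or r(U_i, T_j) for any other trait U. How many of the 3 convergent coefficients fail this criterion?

0

Checking each validity diagonal entry against its comparison values:
SS (methods 1·2): 0.43 vs {0.31, 0.18, 0.14, 0.11} → pass.
RF (methods 1·2): 0.53 vs {0.18, 0.31, 0.18, 0.23} → pass.
SQ (methods 1·2): 0.27 vs {0.11, 0.14, 0.23, 0.18} → pass.
0 of 3 fail.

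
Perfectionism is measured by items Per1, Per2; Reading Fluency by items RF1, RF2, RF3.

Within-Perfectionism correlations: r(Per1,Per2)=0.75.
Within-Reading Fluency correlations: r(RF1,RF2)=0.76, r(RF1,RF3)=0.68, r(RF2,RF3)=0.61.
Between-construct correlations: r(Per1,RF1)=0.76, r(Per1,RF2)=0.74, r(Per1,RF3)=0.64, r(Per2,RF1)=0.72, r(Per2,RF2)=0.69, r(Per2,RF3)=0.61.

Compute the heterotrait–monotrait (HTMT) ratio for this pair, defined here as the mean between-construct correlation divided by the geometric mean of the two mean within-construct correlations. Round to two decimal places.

Between-construct mean = 4.16/6 = 0.6933.
Mean within-Per = 0.75/1 = 0.7500; mean within-RF = 2.05/3 = 0.6833.
Geometric mean = √(0.7500 × 0.6833) = 0.7159.
HTMT = 0.6933 / 0.7159 = 0.97.

0.97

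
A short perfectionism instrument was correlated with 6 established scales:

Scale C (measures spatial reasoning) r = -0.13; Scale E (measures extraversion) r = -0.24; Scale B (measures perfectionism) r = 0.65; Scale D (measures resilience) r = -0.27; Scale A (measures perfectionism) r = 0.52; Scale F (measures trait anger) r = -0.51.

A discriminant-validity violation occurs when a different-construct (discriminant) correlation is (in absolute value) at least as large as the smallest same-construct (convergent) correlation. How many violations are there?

Convergent (same construct = perfectionism): Scale B, Scale A.
Smallest convergent = 0.52. Discriminant |r|: 0.13, 0.24, 0.27, 0.51; count ≥ 0.52 → 0.

0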